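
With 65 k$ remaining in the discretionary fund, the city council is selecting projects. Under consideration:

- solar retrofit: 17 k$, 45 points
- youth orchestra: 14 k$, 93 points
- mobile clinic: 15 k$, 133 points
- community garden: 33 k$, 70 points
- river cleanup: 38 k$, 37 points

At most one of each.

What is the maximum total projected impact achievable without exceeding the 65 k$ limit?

296

Density check — mobile clinic 8.87, youth orchestra 6.64, solar retrofit 2.65 are the best per k$.
Filling by ratio: solar retrofit + youth orchestra + mobile clinic for 271, with 19 k$ left unused.
Dropping solar retrofit frees 17 k$; slotting in community garden (33 k$) lifts the total to 296 at 62 k$.
Next best is solar retrofit + youth orchestra + mobile clinic at 271 (46 k$) — short by 25.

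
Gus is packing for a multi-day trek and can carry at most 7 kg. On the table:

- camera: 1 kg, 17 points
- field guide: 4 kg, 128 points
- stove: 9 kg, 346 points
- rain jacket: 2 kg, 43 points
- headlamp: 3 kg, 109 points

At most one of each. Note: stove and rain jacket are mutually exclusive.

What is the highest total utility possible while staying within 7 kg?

Taking field guide + headlamp: 7 kg used, 237 in utility.
Nothing else feasible within 7 kg beats 237.

237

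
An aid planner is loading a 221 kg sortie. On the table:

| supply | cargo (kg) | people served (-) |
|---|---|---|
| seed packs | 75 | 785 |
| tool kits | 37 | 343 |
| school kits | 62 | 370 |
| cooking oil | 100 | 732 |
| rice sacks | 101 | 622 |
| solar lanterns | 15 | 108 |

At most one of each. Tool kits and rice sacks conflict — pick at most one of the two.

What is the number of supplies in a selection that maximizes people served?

3

The maximum people served within 221 kg is 1860.
One optimal bundle: seed packs + tool kits + cooking oil (212 kg).
Any selection reaching 1860 contains exactly 3 supplies.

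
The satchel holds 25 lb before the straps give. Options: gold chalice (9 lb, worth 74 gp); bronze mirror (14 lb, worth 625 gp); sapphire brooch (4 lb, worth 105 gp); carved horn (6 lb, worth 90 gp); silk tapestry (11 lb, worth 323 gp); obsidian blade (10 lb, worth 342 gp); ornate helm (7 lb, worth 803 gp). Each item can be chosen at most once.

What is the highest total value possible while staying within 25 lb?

Taking bronze mirror + sapphire brooch + ornate helm: 25 lb used, 1533 in value.
An exhaustive check of the 128 subsets confirms 1533.

1533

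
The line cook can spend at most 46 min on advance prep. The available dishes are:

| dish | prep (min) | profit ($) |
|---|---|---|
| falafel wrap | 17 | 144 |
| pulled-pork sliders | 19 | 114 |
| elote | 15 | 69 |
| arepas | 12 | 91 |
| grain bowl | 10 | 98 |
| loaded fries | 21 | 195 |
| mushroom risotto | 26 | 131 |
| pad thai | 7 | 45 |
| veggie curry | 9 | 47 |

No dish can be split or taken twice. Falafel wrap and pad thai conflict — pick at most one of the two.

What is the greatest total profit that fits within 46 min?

384

Taking arepas + grain bowl + loaded fries: 43 min used, 384 in profit.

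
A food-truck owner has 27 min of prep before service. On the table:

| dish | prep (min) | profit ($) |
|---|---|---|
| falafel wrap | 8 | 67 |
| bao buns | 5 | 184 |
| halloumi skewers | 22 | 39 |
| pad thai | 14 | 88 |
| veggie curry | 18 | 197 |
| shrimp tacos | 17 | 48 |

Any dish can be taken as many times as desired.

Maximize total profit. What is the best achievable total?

By profit per min: bao buns 36.80, veggie curry 10.94, falafel wrap 8.38, pad thai 6.29 lead.
5×bao buns uses 25 of the 27 min and totals 920.
No other feasible combination exceeds 920.

920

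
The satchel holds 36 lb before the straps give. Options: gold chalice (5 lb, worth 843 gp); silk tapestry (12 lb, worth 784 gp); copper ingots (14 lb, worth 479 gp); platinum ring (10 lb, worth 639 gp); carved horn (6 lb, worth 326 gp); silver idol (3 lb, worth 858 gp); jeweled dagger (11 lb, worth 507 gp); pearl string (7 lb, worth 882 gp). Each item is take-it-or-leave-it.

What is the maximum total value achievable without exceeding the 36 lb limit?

3729

Filling by ratio: gold chalice + silk tapestry + carved horn + silver idol + pearl string for 3693, with 3 lb left unused.
Dropping silk tapestry and carved horn frees 18 lb; slotting in platinum ring + jeweled dagger (21 lb) lifts the total to 3729 at 36 lb.
Nothing else within 36 lb beats 3729.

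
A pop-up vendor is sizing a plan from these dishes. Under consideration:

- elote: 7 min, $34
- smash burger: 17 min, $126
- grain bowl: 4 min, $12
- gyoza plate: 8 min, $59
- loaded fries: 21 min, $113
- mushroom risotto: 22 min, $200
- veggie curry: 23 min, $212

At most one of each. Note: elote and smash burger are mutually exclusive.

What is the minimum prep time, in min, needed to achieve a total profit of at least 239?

Need the lightest bundle worth ≥ 239.
Taking gyoza plate + mushroom risotto gives 259 (≥ 239) for 30 min.
Any bundle with less than 30 min falls short of 239.

30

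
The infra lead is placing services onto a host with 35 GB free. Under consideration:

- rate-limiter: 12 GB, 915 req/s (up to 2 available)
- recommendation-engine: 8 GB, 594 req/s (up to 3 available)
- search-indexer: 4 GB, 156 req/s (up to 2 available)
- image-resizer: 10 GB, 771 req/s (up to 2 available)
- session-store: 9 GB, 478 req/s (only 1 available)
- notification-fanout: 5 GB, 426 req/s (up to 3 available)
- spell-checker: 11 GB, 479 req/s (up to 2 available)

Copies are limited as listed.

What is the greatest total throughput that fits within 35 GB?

2820

By throughput per GB: notification-fanout 85.20, image-resizer 77.10, rate-limiter 76.25 lead.
Best packing: 2×image-resizer + 3×notification-fanout — 35 GB, 2820 total.
Nothing else within 35 GB beats 2820.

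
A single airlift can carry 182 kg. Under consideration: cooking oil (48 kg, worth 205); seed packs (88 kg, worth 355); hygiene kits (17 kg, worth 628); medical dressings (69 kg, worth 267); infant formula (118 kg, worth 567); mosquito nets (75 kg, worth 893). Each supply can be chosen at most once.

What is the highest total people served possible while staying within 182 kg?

1876

Ranking by ratio (people served/kg): hygiene kits 36.94, mosquito nets 11.91, infant formula 4.81, cooking oil 4.27.
The ratio heuristic lands on cooking oil + hygiene kits + mosquito nets (1726) but leaves 42 kg idle.
The 48 kg tied up in cooking oil is better spent on seed packs — total rises to 1876 (180 kg).
The closest alternative, hygiene kits + medical dressings + mosquito nets, reaches only 1788.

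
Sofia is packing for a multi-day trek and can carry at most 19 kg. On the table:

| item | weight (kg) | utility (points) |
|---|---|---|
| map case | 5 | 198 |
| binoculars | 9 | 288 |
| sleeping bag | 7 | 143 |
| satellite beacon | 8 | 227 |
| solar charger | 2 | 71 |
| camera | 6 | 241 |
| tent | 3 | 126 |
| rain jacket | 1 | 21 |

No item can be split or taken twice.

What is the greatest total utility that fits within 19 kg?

Density check — tent 42.00, camera 40.17, map case 39.60 are the best per kg.
Taking the top-ratio items first gives map case + solar charger + camera + tent + rain jacket for 657 (17 kg).
Replace camera and rain jacket with binoculars: the trade gains 26 net, giving 683 at 19 kg.
Nothing else within 19 kg beats 683.

683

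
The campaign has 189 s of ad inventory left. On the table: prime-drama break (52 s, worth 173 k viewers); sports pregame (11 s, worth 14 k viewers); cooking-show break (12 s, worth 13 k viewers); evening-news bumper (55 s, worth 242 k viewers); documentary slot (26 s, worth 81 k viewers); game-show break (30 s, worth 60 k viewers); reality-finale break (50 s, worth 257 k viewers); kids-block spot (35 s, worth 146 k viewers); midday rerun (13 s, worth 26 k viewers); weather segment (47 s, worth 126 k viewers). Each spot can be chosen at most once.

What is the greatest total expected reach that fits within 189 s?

771

The ratio heuristic lands on evening-news bumper + documentary slot + reality-finale break + kids-block spot + midday rerun (752) but leaves 10 s idle.
Dropping documentary slot and midday rerun frees 39 s; slotting in weather segment (47 s) lifts the total to 771 at 187 s.
Next best is prime-drama break + evening-news bumper + documentary slot + reality-finale break at 753 (183 s) — short by 18.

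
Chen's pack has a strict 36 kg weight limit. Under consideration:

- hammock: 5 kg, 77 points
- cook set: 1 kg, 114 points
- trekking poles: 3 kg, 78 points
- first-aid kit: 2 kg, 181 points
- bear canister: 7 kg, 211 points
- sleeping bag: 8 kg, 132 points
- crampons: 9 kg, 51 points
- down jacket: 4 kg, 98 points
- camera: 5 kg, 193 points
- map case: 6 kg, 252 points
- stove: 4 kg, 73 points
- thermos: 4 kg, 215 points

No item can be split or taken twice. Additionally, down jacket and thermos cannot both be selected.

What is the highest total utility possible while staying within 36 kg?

1376

Ranking by ratio (utility/kg): cook set 114.00, first-aid kit 90.50, thermos 53.75.
Cook set + trekking poles + first-aid kit + bear canister + sleeping bag + camera + map case + thermos uses 36 of the 36 kg and totals 1376.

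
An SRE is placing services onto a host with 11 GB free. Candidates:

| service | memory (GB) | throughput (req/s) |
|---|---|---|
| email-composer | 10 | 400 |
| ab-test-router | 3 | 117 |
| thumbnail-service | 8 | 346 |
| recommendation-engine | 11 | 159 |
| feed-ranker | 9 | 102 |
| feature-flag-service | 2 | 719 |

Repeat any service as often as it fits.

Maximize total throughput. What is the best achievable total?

The ratio ordering already packs tightly: 5×feature-flag-service, 10 GB, 3595.
The spare 1 GB is too small for any remaining service, and no exchange beats 3595.

3595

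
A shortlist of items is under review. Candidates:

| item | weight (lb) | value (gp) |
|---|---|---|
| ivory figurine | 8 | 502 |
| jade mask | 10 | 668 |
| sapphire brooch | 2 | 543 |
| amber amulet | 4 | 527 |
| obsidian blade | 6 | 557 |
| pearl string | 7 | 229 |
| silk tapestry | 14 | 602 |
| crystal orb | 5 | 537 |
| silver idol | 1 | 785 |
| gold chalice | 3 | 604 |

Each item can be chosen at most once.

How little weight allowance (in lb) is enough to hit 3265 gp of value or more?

21

Look for the lowest-weight combination reaching 3265.
Taking sapphire brooch + amber amulet + obsidian blade + crystal orb + silver idol + gold chalice gives 3553 (≥ 3265) for 21 lb.
No combination under 21 lb hits 3265.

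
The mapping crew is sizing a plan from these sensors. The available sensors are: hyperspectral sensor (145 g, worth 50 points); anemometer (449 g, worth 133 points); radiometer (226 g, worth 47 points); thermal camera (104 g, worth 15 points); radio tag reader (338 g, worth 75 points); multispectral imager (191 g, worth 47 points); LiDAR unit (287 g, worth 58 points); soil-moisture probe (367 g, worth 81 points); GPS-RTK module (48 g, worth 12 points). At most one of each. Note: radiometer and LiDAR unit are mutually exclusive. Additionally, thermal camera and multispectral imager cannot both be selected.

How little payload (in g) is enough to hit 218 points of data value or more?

785

Minimise g subject to total data value ≥ 218.
hyperspectral sensor + anemometer + multispectral imager: 230 data value at 785 g.
No combination under 785 g hits 218.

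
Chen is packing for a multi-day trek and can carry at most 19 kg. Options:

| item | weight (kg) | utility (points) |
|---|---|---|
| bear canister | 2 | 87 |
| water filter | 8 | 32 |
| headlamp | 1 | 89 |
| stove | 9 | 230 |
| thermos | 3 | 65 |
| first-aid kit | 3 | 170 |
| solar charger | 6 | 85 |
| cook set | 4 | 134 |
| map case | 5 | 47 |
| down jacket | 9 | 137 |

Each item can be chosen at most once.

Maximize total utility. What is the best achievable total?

710

Ranking by ratio (utility/kg): headlamp 89.00, first-aid kit 56.67, bear canister 43.50.
Bear canister + headlamp + stove + first-aid kit + cook set uses 19 of the 19 kg and totals 710.
No other feasible combination exceeds 710.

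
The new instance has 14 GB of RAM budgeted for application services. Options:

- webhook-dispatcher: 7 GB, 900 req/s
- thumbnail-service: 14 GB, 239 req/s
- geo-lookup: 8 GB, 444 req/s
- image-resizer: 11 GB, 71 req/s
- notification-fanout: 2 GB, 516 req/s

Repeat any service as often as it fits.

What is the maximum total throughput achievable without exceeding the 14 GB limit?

3612

By throughput per GB: notification-fanout 258.00, webhook-dispatcher 128.57, geo-lookup 55.50 lead.
Best packing: 7×notification-fanout — 14 GB, 3612 total.
No other feasible combination exceeds 3612.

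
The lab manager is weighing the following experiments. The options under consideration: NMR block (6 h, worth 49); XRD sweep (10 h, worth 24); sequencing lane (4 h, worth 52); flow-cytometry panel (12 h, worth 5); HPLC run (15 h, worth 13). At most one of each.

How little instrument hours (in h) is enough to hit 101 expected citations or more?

10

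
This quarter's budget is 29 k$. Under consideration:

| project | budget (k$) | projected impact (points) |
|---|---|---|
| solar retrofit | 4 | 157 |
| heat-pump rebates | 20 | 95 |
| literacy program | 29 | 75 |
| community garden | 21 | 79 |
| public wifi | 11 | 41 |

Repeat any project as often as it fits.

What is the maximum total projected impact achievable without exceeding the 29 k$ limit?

Best packing: 7×solar retrofit — 28 k$, 1099 total.

1099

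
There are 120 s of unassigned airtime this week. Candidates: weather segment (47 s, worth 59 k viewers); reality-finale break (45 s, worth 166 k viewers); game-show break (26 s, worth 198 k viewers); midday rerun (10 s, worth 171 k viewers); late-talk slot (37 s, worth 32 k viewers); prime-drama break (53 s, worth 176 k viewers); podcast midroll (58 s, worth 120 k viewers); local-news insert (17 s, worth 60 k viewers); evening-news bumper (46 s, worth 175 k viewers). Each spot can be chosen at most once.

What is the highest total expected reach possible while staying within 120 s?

605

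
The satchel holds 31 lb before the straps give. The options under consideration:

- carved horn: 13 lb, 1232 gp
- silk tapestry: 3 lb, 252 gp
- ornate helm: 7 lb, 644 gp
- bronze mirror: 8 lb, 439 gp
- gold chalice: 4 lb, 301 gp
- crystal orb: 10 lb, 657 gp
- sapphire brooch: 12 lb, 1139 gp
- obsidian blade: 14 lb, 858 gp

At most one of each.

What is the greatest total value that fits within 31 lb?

A density-first pass picks carved horn + silk tapestry + sapphire brooch — 2623 at 28 lb.
Replace silk tapestry with gold chalice: the trade gains 49 net, giving 2672 at 29 lb.
That's the maximum — no swap from here does better than 2672.

2672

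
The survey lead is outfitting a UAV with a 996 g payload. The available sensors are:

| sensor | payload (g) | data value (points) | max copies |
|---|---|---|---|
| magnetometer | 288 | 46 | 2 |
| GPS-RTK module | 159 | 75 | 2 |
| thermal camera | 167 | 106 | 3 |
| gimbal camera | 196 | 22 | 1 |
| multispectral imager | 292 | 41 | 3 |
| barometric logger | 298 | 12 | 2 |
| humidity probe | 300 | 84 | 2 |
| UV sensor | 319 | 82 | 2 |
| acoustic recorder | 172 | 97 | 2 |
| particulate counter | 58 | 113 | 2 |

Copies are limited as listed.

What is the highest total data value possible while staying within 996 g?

738

By data value per g: particulate counter 1.95, thermal camera 0.63, acoustic recorder 0.56, GPS-RTK module 0.47 lead.
3×thermal camera + 2×acoustic recorder + 2×particulate counter uses 961 of the 996 g and totals 738.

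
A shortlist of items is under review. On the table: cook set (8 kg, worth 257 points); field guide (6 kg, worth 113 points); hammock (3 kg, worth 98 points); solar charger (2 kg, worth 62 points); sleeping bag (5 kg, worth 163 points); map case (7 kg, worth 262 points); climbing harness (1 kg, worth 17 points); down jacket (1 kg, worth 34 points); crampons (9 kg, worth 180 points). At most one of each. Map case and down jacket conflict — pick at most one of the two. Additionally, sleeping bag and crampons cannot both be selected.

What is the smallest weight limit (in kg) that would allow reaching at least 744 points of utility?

22

Minimise kg subject to total utility ≥ 744.
cook set + solar charger + sleeping bag + map case: 744 utility at 22 kg.
Below 22 kg the best achievable stays under 744.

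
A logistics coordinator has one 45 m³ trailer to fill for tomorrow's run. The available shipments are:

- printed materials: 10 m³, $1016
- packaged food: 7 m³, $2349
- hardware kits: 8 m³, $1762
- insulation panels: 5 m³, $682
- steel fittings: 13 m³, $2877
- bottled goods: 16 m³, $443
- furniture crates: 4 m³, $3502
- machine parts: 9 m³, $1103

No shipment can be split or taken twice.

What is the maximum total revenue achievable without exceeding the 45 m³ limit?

A density-first pass picks packaged food + hardware kits + insulation panels + steel fittings + furniture crates — 11172 at 37 m³.
Dropping insulation panels frees 5 m³; slotting in machine parts (9 m³) lifts the total to 11593 at 41 m³.
That's the maximum — no swap from here does better than 11593.

11593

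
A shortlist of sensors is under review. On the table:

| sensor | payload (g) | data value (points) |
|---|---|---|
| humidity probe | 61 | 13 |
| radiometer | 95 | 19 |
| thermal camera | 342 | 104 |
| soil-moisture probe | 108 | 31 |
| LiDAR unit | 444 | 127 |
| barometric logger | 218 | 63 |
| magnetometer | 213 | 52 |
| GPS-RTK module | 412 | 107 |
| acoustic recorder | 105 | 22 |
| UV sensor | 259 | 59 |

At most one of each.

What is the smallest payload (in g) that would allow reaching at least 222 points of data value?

786

Need the lightest bundle worth ≥ 222.
Taking thermal camera + LiDAR unit gives 231 (≥ 222) for 786 g.
Any bundle with less than 786 g falls short of 222.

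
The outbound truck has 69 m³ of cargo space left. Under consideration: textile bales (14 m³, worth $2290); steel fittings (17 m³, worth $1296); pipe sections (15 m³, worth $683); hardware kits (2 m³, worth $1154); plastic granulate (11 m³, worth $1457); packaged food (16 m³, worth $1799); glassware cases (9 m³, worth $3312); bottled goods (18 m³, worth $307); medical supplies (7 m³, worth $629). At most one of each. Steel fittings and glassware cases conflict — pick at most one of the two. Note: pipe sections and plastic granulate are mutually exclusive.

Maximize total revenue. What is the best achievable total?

Best packing: textile bales + hardware kits + plastic granulate + packaged food + glassware cases + medical supplies — 59 m³, 10641 total.

10641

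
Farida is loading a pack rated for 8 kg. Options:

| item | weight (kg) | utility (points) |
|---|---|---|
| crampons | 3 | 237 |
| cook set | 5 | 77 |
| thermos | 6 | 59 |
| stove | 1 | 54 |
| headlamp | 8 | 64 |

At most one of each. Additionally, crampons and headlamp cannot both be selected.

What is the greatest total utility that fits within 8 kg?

By utility per kg: crampons 79.00, stove 54.00, cook set 15.40 lead.
The ratio heuristic lands on crampons + stove (291) but leaves 4 kg idle.
Replace stove with cook set: the trade gains 23 net, giving 314 at 8 kg.

314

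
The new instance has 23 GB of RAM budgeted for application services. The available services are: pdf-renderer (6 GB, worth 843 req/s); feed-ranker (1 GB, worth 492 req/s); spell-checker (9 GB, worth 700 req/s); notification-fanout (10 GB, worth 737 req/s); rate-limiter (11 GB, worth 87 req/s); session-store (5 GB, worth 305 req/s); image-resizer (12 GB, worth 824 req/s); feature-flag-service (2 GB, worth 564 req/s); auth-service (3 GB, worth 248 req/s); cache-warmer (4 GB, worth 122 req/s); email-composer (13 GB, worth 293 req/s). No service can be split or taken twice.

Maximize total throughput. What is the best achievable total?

Filling by ratio: pdf-renderer + feed-ranker + spell-checker + feature-flag-service + auth-service for 2847, with 2 GB left unused.
Dropping auth-service frees 3 GB; slotting in session-store (5 GB) lifts the total to 2904 at 23 GB.
That's the maximum — no swap from here does better than 2904.

2904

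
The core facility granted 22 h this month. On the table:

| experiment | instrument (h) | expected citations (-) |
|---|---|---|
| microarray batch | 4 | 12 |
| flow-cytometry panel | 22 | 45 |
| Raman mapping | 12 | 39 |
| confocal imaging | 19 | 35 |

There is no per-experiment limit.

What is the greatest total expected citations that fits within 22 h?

63

Density check — Raman mapping 3.25, microarray batch 3.00, flow-cytometry panel 2.05 are the best per h.
Taking 2×microarray batch + Raman mapping: 20 h used, 63 in expected citations.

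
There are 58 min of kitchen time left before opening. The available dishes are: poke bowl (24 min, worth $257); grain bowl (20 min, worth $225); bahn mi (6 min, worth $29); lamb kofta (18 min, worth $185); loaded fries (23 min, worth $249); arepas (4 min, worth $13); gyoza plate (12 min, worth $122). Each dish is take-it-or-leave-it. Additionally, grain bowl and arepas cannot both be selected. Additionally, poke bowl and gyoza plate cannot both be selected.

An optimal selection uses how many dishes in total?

3

The maximum profit within 58 min is 596.
One optimal bundle: grain bowl + loaded fries + gyoza plate (55 min).
Every optimal selection uses 3 dishes.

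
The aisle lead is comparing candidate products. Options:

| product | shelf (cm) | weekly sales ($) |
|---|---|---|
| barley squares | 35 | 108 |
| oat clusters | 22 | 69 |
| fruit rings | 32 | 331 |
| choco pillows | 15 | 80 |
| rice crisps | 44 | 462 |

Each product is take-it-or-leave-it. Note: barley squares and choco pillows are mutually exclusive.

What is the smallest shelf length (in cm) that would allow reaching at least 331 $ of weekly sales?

32

Minimise cm subject to total weekly sales ≥ 331.
fruit rings: 331 weekly sales at 32 cm.
Any bundle with less than 32 cm falls short of 331.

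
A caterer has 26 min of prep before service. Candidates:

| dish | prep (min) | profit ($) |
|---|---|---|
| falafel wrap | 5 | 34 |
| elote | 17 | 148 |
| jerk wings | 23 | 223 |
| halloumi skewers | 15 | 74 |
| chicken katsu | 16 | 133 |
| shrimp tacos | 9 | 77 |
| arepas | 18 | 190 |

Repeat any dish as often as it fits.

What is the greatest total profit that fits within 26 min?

225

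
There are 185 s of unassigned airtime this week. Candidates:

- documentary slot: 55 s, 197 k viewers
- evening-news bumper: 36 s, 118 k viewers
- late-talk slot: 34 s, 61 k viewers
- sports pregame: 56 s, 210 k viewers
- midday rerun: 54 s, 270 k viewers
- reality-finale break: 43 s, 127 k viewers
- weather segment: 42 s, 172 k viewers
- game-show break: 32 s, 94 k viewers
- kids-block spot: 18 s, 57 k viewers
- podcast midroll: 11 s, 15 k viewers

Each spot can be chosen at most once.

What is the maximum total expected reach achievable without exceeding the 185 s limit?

746

Taking the top-ratio spots first gives sports pregame + midday rerun + weather segment + kids-block spot + podcast midroll for 724 (181 s).
The 29 s tied up in kids-block spot and podcast midroll is better spent on game-show break — total rises to 746 (184 s).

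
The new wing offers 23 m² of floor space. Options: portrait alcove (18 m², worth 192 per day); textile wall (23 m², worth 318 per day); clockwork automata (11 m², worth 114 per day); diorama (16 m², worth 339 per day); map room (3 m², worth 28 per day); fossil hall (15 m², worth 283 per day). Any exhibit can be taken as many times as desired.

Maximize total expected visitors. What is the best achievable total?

395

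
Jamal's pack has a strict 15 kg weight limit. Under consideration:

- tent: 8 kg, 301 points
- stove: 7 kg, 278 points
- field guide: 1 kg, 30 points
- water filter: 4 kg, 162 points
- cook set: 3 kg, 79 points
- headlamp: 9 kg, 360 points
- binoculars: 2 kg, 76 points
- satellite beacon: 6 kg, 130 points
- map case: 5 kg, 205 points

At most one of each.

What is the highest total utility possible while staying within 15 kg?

By utility per kg: map case 41.00, water filter 40.50, headlamp 40.00 lead.
Greedy by ratio would take field guide + water filter + cook set + binoculars + map case: 15 kg used, total 552.
Dropping field guide and cook set and map case frees 9 kg; slotting in headlamp (9 kg) lifts the total to 598 at 15 kg.
Every other selection either busts 15 kg or fails to beat 598.

598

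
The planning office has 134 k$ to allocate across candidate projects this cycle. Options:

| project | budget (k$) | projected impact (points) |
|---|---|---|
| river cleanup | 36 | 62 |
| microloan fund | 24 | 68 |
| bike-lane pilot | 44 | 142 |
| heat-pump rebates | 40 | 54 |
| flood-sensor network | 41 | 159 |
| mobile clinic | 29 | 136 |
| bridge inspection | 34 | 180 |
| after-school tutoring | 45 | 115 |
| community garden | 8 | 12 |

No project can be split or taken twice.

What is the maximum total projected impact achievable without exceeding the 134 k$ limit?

543

Taking microloan fund + flood-sensor network + mobile clinic + bridge inspection: 128 k$ used, 543 in projected impact.
The closest alternative, microloan fund + bike-lane pilot + mobile clinic + bridge inspection, reaches only 526.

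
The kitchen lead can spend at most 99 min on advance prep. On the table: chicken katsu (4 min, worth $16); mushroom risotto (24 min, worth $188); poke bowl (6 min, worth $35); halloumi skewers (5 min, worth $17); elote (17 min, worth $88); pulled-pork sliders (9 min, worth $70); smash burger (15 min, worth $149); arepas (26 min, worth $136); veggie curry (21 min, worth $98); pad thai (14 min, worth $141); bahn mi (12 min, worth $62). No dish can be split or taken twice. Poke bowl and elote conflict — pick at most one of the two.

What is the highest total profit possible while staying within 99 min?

736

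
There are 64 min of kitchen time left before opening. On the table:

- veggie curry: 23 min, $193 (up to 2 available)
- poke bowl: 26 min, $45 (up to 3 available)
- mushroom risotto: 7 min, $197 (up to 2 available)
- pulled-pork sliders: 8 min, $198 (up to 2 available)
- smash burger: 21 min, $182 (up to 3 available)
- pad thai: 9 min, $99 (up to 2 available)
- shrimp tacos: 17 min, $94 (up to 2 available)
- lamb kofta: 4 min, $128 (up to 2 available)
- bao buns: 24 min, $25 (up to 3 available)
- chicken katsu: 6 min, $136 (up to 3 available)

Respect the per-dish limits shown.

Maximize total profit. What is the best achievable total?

1454

The ratio ordering already packs tightly: 2×mushroom risotto + 2×pulled-pork sliders + 2×lamb kofta + 3×chicken katsu, 56 min, 1454.
That's the maximum — no swap from here does better than 1454.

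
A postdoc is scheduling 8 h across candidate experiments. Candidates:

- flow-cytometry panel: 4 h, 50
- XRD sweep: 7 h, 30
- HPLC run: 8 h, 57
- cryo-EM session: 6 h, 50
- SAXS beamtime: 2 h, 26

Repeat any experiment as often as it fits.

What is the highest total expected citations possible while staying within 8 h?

104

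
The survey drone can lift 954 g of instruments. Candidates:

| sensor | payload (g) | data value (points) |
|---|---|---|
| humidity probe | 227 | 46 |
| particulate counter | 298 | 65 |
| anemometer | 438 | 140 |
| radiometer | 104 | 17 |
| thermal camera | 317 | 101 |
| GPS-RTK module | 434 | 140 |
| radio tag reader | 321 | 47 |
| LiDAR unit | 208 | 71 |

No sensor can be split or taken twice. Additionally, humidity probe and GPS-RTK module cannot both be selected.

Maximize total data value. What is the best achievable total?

280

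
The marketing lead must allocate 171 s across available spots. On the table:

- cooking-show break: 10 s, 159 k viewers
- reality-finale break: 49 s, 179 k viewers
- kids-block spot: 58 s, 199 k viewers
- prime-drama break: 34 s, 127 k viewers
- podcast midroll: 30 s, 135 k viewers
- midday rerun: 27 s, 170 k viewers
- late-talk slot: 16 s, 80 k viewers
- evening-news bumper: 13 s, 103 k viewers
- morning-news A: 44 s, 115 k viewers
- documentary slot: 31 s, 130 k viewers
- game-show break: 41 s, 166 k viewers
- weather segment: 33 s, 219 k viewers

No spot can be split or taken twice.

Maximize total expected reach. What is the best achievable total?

The ratio heuristic lands on cooking-show break + podcast midroll + midday rerun + late-talk slot + evening-news bumper + documentary slot + weather segment (996) but leaves 11 s idle.
The 31 s tied up in documentary slot is better spent on game-show break — total rises to 1032 (170 s).
The closest alternative, cooking-show break + midday rerun + late-talk slot + evening-news bumper + documentary slot + game-show break + weather segment, reaches only 1027.

1032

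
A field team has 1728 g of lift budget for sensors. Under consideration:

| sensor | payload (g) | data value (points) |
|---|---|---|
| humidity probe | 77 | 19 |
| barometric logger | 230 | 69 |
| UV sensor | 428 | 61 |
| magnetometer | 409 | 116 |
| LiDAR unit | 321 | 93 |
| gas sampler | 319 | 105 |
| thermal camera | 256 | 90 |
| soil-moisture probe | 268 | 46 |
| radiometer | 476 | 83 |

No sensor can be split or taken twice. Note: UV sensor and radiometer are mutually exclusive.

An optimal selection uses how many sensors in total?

6

The maximum data value within 1728 g is 492.
For example humidity probe + barometric logger + magnetometer + LiDAR unit + gas sampler + thermal camera achieves it, using 1612 g.
Every optimal selection uses 6 sensors.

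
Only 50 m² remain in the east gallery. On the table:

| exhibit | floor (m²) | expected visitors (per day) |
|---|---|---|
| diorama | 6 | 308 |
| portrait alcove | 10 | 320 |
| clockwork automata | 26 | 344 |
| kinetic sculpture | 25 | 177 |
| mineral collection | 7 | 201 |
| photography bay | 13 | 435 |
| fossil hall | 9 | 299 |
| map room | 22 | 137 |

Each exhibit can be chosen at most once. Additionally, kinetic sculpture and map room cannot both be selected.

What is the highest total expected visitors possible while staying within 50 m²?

1563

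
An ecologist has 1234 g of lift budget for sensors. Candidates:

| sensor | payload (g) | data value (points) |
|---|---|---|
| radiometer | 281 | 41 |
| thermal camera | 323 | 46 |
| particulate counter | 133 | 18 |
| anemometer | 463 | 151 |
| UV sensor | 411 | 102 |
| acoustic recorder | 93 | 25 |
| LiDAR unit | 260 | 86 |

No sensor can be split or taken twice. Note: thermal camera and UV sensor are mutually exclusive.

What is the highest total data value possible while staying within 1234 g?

Ranking by ratio (data value/g): LiDAR unit 0.33, anemometer 0.33, acoustic recorder 0.27.
Anemometer + UV sensor + acoustic recorder + LiDAR unit uses 1227 of the 1234 g and totals 364.
Nothing else feasible within 1234 g beats 364.

364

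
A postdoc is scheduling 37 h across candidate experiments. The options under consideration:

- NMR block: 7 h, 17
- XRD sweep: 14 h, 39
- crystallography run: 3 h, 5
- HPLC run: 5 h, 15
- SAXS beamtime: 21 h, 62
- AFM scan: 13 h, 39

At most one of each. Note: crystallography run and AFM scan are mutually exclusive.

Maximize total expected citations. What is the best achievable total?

Ranking by ratio (expected citations/h): HPLC run 3.00, AFM scan 3.00, SAXS beamtime 2.95.
XRD sweep + SAXS beamtime uses 35 of the 37 h and totals 101.
SAXS beamtime + AFM scan matches that 101 at 34 h; no feasible combination exceeds it.

101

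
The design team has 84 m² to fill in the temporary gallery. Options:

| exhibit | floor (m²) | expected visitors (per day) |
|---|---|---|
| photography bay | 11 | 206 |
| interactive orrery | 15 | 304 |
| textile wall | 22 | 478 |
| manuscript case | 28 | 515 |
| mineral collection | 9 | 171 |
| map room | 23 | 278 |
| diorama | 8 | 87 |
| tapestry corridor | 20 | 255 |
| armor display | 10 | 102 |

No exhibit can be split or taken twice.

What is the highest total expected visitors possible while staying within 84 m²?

1590

Greedy by ratio would take photography bay + interactive orrery + textile wall + mineral collection + tapestry corridor: 77 m² used, total 1414.
The 29 m² tied up in mineral collection and tapestry corridor is better spent on manuscript case + diorama — total rises to 1590 (84 m²).
Runner-up interactive orrery + textile wall + manuscript case + mineral collection + armor display tops out at 1570.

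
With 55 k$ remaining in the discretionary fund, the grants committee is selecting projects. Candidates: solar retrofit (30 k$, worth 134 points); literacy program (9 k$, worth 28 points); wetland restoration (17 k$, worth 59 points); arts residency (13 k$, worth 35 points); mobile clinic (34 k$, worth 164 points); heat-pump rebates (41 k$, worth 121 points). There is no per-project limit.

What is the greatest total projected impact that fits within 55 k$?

223

Best packing: wetland restoration + mobile clinic — 51 k$, 223 total.
That's the maximum — no swap from here does better than 223.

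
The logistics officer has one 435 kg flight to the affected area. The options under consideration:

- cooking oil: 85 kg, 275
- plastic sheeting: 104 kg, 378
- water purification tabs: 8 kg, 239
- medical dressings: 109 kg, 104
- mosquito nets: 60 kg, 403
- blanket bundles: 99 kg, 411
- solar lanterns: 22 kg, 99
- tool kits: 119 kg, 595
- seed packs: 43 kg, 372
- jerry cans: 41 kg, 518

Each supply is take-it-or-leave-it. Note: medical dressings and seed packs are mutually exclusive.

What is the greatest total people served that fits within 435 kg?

2637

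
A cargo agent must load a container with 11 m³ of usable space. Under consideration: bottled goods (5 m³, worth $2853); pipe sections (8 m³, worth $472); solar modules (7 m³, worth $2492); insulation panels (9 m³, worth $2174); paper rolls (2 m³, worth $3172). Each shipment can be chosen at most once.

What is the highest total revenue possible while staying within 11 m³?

6025

The ratio ordering already packs tightly: bottled goods + paper rolls, 7 m³, 6025.
The closest alternative, solar modules + paper rolls, reaches only 5664.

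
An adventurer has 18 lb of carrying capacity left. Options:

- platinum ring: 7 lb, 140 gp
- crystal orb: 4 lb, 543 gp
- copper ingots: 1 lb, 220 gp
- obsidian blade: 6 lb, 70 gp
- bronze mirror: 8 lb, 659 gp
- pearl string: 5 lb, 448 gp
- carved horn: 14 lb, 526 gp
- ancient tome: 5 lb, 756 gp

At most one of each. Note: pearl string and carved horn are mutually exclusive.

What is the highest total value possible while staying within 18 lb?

2178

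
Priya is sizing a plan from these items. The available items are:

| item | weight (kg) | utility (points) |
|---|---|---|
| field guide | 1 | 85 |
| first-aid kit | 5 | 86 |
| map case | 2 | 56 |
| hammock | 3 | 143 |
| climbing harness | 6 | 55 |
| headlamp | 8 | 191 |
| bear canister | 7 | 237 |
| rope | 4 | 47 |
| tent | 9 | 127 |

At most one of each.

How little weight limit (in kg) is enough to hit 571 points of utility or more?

18

Need the lightest bundle worth ≥ 571.
field guide + first-aid kit + map case + hammock + bear canister reaches 607 using 18 kg.
Any bundle with less than 18 kg falls short of 571.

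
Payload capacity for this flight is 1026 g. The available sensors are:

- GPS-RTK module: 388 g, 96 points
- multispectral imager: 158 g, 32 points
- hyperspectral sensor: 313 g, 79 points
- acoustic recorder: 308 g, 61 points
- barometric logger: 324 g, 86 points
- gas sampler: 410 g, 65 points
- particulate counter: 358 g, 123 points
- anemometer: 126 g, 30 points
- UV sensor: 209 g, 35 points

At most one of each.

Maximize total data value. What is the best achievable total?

288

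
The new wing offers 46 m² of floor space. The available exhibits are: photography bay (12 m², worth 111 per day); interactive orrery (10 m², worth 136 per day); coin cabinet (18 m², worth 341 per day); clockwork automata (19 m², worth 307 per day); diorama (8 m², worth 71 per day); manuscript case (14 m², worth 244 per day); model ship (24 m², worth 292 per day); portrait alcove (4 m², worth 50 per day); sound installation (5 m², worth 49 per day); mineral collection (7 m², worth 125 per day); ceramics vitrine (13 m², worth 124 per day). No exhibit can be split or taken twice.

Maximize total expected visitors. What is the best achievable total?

773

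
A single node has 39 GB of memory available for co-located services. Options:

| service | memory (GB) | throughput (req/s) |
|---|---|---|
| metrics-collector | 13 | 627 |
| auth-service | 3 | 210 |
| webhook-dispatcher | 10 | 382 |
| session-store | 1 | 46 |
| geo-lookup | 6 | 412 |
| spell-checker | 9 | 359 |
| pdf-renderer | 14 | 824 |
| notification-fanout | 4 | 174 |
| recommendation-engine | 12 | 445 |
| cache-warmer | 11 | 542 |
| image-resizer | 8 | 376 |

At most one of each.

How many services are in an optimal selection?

Best achievable throughput is 2208.
One optimal bundle: auth-service + session-store + geo-lookup + pdf-renderer + notification-fanout + cache-warmer (39 GB).
All optima have 6 services.

6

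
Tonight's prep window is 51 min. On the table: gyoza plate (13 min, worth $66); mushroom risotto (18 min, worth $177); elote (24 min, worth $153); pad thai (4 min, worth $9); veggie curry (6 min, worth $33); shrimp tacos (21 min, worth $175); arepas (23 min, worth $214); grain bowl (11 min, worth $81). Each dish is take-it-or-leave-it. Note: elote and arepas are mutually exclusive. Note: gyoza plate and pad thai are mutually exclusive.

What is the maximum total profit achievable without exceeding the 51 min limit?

433

Ranking by ratio (profit/min): mushroom risotto 9.83, arepas 9.30, shrimp tacos 8.33.
Best packing: mushroom risotto + pad thai + veggie curry + arepas — 51 min, 433 total.
No other feasible combination exceeds 433.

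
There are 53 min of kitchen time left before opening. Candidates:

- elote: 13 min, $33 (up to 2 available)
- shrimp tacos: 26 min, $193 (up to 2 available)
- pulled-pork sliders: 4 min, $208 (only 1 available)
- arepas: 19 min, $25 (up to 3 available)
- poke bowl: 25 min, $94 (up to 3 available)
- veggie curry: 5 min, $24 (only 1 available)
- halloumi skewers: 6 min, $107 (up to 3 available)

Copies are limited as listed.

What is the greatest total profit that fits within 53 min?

Taking shrimp tacos + pulled-pork sliders + veggie curry + 3×halloumi skewers: 53 min used, 746 in profit.
Every other selection either busts 53 min or exceeds an availability limit or fails to beat 746.

746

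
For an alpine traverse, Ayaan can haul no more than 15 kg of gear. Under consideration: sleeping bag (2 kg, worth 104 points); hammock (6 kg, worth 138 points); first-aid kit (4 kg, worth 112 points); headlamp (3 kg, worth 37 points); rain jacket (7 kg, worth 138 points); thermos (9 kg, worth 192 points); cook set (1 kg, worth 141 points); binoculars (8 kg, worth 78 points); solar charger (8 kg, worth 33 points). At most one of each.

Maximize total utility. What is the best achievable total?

495

Density check — cook set 141.00, sleeping bag 52.00, first-aid kit 28.00 are the best per kg.
Best packing: sleeping bag + hammock + first-aid kit + cook set — 13 kg, 495 total.
No other feasible combination exceeds 495.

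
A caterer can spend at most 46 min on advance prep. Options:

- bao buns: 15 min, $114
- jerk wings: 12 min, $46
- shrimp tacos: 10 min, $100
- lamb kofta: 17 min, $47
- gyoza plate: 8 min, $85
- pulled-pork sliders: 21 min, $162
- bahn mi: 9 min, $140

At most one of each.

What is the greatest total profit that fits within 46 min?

439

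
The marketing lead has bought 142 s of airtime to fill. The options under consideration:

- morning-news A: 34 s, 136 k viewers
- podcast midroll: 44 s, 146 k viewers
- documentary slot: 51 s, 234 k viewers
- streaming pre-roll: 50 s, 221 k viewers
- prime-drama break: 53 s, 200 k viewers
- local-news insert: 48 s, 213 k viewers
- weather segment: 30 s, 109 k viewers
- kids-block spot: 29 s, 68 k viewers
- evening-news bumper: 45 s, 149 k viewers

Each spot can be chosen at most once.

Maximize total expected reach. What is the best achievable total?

Density check — documentary slot 4.59, local-news insert 4.44, streaming pre-roll 4.42 are the best per s.
The ratio heuristic lands on morning-news A + documentary slot + local-news insert (583) but leaves 9 s idle.
Replace local-news insert with streaming pre-roll: the trade gains 8 net, giving 591 at 135 s.
That's the maximum — no swap from here does better than 591.

591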